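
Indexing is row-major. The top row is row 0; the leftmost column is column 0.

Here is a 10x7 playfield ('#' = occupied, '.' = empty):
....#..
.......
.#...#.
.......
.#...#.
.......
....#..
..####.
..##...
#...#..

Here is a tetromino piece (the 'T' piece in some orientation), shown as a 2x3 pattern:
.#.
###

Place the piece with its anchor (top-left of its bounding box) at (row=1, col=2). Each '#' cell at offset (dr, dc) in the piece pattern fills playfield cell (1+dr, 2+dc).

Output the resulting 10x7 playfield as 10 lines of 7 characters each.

Fill (1+0,2+1) = (1,3)
Fill (1+1,2+0) = (2,2)
Fill (1+1,2+1) = (2,3)
Fill (1+1,2+2) = (2,4)

Answer: ....#..
...#...
.#####.
.......
.#...#.
.......
....#..
..####.
..##...
#...#..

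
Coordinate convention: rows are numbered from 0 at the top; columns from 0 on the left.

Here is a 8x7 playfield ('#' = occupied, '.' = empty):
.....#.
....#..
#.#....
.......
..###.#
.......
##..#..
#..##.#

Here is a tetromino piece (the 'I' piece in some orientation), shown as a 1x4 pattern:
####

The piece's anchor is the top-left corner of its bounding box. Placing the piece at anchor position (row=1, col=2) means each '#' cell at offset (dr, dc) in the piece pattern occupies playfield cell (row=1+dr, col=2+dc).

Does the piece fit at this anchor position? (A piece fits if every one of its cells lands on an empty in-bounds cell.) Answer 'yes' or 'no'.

Answer: no

Derivation:
Check each piece cell at anchor (1, 2):
  offset (0,0) -> (1,2): empty -> OK
  offset (0,1) -> (1,3): empty -> OK
  offset (0,2) -> (1,4): occupied ('#') -> FAIL
  offset (0,3) -> (1,5): empty -> OK
All cells valid: no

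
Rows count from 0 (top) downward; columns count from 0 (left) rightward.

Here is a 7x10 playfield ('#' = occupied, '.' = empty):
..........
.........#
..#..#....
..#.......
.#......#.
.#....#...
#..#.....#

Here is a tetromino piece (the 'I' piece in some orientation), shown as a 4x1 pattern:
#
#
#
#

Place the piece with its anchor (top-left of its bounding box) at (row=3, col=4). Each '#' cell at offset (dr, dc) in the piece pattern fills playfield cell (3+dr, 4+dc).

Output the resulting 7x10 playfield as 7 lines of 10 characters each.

Fill (3+0,4+0) = (3,4)
Fill (3+1,4+0) = (4,4)
Fill (3+2,4+0) = (5,4)
Fill (3+3,4+0) = (6,4)

Answer: ..........
.........#
..#..#....
..#.#.....
.#..#...#.
.#..#.#...
#..##....#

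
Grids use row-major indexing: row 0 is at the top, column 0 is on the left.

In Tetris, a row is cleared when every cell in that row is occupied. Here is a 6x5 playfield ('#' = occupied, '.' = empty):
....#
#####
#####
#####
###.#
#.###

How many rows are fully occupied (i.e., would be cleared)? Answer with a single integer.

Check each row:
  row 0: 4 empty cells -> not full
  row 1: 0 empty cells -> FULL (clear)
  row 2: 0 empty cells -> FULL (clear)
  row 3: 0 empty cells -> FULL (clear)
  row 4: 1 empty cell -> not full
  row 5: 1 empty cell -> not full
Total rows cleared: 3

Answer: 3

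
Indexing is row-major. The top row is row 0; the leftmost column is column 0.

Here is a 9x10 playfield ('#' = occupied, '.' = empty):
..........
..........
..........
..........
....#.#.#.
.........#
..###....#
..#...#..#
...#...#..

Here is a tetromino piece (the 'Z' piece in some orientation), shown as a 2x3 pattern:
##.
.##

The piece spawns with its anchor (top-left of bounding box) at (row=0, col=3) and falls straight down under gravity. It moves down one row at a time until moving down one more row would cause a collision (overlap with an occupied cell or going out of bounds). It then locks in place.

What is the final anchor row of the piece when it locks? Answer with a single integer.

Spawn at (row=0, col=3). Try each row:
  row 0: fits
  row 1: fits
  row 2: fits
  row 3: blocked -> lock at row 2

Answer: 2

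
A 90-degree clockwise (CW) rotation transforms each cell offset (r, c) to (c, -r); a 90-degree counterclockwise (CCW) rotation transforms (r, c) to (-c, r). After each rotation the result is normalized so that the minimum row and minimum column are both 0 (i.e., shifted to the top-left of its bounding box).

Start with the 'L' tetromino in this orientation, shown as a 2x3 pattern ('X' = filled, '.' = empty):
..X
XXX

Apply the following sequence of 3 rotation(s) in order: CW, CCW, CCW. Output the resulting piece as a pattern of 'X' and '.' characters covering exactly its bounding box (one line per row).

Start:
..X
XXX
After rotation 1 (CW):
X.
X.
XX
After rotation 2 (CCW):
..X
XXX
After rotation 3 (CCW):
XX
.X
.X

Answer: XX
.X
.X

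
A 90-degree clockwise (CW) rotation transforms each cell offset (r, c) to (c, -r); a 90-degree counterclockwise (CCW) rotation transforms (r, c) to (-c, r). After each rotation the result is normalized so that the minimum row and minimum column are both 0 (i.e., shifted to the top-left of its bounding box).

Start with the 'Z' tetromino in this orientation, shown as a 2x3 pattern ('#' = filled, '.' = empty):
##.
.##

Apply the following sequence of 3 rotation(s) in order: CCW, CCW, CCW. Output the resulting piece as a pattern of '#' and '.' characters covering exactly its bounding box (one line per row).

Start:
##.
.##
After rotation 1 (CCW):
.#
##
#.
After rotation 2 (CCW):
##.
.##
After rotation 3 (CCW):
.#
##
#.

Answer: .#
##
#.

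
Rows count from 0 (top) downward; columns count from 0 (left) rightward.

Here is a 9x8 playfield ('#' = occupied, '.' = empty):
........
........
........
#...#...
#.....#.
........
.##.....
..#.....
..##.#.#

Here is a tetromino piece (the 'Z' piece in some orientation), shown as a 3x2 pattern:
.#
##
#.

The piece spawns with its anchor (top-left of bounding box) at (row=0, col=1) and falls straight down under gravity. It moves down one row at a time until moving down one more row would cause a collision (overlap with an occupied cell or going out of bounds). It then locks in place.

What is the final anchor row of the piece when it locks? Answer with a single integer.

Answer: 3

Derivation:
Spawn at (row=0, col=1). Try each row:
  row 0: fits
  row 1: fits
  row 2: fits
  row 3: fits
  row 4: blocked -> lock at row 3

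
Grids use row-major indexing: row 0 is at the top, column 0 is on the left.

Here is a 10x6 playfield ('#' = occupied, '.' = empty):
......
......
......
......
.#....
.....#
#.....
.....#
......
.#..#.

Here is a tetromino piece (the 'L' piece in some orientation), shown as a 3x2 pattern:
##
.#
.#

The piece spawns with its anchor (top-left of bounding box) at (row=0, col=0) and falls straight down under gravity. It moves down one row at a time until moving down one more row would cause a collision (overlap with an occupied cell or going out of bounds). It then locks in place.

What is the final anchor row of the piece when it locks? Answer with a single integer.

Spawn at (row=0, col=0). Try each row:
  row 0: fits
  row 1: fits
  row 2: blocked -> lock at row 1

Answer: 1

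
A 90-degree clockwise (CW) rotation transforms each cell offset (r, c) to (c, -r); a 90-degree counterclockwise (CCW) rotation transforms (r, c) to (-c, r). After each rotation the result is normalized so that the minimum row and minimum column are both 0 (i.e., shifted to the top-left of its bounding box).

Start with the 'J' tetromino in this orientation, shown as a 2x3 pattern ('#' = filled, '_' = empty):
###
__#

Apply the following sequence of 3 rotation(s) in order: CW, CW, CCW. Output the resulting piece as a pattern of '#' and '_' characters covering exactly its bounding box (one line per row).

Start:
###
__#
After rotation 1 (CW):
_#
_#
##
After rotation 2 (CW):
#__
###
After rotation 3 (CCW):
_#
_#
##

Answer: _#
_#
##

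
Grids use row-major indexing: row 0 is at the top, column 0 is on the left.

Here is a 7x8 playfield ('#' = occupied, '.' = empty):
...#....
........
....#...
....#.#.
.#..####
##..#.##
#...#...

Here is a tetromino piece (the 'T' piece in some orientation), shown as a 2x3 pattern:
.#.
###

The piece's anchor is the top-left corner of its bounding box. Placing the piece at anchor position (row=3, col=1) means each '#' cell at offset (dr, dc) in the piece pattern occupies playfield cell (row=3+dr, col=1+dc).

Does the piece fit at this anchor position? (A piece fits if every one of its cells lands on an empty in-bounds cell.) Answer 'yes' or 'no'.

Answer: no

Derivation:
Check each piece cell at anchor (3, 1):
  offset (0,1) -> (3,2): empty -> OK
  offset (1,0) -> (4,1): occupied ('#') -> FAIL
  offset (1,1) -> (4,2): empty -> OK
  offset (1,2) -> (4,3): empty -> OK
All cells valid: no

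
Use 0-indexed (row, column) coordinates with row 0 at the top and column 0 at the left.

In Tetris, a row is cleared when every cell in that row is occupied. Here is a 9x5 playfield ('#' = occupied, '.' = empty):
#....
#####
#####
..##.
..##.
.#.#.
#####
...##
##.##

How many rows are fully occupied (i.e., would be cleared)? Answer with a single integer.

Answer: 3

Derivation:
Check each row:
  row 0: 4 empty cells -> not full
  row 1: 0 empty cells -> FULL (clear)
  row 2: 0 empty cells -> FULL (clear)
  row 3: 3 empty cells -> not full
  row 4: 3 empty cells -> not full
  row 5: 3 empty cells -> not full
  row 6: 0 empty cells -> FULL (clear)
  row 7: 3 empty cells -> not full
  row 8: 1 empty cell -> not full
Total rows cleared: 3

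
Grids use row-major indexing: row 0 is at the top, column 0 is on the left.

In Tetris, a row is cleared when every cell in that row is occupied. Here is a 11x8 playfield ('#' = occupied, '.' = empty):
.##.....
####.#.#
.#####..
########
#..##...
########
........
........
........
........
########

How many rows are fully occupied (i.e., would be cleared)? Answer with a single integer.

Check each row:
  row 0: 6 empty cells -> not full
  row 1: 2 empty cells -> not full
  row 2: 3 empty cells -> not full
  row 3: 0 empty cells -> FULL (clear)
  row 4: 5 empty cells -> not full
  row 5: 0 empty cells -> FULL (clear)
  row 6: 8 empty cells -> not full
  row 7: 8 empty cells -> not full
  row 8: 8 empty cells -> not full
  row 9: 8 empty cells -> not full
  row 10: 0 empty cells -> FULL (clear)
Total rows cleared: 3

Answer: 3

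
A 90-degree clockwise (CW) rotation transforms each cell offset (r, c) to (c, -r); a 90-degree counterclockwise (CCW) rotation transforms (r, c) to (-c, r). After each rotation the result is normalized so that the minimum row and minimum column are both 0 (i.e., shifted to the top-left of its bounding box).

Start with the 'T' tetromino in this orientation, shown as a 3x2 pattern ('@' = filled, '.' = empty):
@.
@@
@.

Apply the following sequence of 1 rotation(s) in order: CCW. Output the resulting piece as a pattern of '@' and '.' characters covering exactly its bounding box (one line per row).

Answer: .@.
@@@

Derivation:
Start:
@.
@@
@.
After rotation 1 (CCW):
.@.
@@@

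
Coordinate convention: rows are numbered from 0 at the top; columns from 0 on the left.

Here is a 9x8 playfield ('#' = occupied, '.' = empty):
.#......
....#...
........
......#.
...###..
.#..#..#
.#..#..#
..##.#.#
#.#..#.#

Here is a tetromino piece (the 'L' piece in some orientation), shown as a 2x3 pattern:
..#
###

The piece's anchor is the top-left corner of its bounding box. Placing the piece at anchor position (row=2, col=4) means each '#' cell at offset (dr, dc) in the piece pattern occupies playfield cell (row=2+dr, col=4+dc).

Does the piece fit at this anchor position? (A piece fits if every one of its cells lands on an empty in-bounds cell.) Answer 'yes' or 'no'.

Answer: no

Derivation:
Check each piece cell at anchor (2, 4):
  offset (0,2) -> (2,6): empty -> OK
  offset (1,0) -> (3,4): empty -> OK
  offset (1,1) -> (3,5): empty -> OK
  offset (1,2) -> (3,6): occupied ('#') -> FAIL
All cells valid: no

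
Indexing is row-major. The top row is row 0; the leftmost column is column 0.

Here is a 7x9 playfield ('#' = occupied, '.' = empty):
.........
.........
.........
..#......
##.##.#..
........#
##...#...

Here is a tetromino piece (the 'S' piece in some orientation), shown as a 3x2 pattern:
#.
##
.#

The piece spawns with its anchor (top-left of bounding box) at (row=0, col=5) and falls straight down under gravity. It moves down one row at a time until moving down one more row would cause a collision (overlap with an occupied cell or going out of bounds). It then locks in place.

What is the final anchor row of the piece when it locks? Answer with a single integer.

Answer: 1

Derivation:
Spawn at (row=0, col=5). Try each row:
  row 0: fits
  row 1: fits
  row 2: blocked -> lock at row 1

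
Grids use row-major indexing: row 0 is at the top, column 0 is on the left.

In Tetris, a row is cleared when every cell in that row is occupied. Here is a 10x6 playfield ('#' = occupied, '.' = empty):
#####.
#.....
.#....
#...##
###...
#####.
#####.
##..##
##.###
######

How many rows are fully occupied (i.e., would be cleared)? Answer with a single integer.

Check each row:
  row 0: 1 empty cell -> not full
  row 1: 5 empty cells -> not full
  row 2: 5 empty cells -> not full
  row 3: 3 empty cells -> not full
  row 4: 3 empty cells -> not full
  row 5: 1 empty cell -> not full
  row 6: 1 empty cell -> not full
  row 7: 2 empty cells -> not full
  row 8: 1 empty cell -> not full
  row 9: 0 empty cells -> FULL (clear)
Total rows cleared: 1

Answer: 1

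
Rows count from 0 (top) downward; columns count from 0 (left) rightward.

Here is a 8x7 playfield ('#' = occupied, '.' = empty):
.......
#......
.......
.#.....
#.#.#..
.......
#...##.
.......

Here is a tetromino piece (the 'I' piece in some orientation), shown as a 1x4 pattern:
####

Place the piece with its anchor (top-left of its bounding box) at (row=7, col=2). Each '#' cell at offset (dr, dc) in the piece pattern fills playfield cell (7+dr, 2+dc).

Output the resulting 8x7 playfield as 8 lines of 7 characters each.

Answer: .......
#......
.......
.#.....
#.#.#..
.......
#...##.
..####.

Derivation:
Fill (7+0,2+0) = (7,2)
Fill (7+0,2+1) = (7,3)
Fill (7+0,2+2) = (7,4)
Fill (7+0,2+3) = (7,5)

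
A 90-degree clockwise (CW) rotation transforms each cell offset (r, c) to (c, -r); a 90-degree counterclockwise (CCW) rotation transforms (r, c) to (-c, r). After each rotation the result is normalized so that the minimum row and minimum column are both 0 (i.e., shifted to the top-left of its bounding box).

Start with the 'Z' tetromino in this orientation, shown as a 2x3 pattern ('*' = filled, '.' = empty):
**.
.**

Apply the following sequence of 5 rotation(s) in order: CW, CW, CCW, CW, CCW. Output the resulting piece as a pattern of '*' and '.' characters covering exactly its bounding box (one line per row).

Start:
**.
.**
After rotation 1 (CW):
.*
**
*.
After rotation 2 (CW):
**.
.**
After rotation 3 (CCW):
.*
**
*.
After rotation 4 (CW):
**.
.**
After rotation 5 (CCW):
.*
**
*.

Answer: .*
**
*.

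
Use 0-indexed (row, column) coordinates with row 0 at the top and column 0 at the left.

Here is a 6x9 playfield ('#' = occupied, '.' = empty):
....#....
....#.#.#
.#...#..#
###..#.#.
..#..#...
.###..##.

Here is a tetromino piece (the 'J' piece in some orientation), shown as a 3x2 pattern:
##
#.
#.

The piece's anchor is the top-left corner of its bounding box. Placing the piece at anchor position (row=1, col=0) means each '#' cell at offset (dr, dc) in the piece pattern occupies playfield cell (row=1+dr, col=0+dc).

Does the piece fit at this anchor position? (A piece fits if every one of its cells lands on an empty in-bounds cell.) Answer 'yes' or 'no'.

Check each piece cell at anchor (1, 0):
  offset (0,0) -> (1,0): empty -> OK
  offset (0,1) -> (1,1): empty -> OK
  offset (1,0) -> (2,0): empty -> OK
  offset (2,0) -> (3,0): occupied ('#') -> FAIL
All cells valid: no

Answer: no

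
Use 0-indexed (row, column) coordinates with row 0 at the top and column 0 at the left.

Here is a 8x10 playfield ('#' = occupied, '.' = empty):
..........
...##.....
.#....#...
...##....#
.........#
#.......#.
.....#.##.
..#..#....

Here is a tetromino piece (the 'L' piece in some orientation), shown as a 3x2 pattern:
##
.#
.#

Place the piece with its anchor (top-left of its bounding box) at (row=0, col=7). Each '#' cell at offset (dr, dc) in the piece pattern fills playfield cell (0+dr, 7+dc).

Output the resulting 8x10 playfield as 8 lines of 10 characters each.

Fill (0+0,7+0) = (0,7)
Fill (0+0,7+1) = (0,8)
Fill (0+1,7+1) = (1,8)
Fill (0+2,7+1) = (2,8)

Answer: .......##.
...##...#.
.#....#.#.
...##....#
.........#
#.......#.
.....#.##.
..#..#....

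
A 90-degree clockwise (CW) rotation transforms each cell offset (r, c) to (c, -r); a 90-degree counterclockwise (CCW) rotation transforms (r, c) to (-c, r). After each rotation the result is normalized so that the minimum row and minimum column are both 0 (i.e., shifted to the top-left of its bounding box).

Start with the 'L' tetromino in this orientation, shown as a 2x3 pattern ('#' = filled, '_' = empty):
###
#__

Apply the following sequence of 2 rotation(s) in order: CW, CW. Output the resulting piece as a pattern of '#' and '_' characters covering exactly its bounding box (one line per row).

Start:
###
#__
After rotation 1 (CW):
##
_#
_#
After rotation 2 (CW):
__#
###

Answer: __#
###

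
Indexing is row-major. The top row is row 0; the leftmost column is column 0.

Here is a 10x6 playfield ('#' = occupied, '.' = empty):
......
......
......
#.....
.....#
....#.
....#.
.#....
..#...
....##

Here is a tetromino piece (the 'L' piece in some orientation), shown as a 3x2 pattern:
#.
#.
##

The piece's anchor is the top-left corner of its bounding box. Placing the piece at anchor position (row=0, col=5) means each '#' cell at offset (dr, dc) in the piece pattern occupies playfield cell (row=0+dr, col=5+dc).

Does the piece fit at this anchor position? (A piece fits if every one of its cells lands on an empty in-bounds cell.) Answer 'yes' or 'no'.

Check each piece cell at anchor (0, 5):
  offset (0,0) -> (0,5): empty -> OK
  offset (1,0) -> (1,5): empty -> OK
  offset (2,0) -> (2,5): empty -> OK
  offset (2,1) -> (2,6): out of bounds -> FAIL
All cells valid: no

Answer: no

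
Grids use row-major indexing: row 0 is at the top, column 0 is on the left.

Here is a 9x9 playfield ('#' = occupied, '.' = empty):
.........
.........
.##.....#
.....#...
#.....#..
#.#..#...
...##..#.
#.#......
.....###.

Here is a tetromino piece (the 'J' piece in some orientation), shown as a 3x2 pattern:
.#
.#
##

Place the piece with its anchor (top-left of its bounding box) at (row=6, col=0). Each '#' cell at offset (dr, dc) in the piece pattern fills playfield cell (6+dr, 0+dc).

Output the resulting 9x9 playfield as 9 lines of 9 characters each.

Answer: .........
.........
.##.....#
.....#...
#.....#..
#.#..#...
.#.##..#.
###......
##...###.

Derivation:
Fill (6+0,0+1) = (6,1)
Fill (6+1,0+1) = (7,1)
Fill (6+2,0+0) = (8,0)
Fill (6+2,0+1) = (8,1)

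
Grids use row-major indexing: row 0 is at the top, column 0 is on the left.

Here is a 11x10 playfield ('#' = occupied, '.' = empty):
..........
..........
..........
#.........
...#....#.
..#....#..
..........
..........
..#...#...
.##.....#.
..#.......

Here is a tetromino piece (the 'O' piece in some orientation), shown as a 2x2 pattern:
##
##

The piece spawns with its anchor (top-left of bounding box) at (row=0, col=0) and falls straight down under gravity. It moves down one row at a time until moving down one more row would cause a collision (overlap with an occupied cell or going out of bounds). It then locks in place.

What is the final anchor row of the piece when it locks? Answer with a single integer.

Spawn at (row=0, col=0). Try each row:
  row 0: fits
  row 1: fits
  row 2: blocked -> lock at row 1

Answer: 1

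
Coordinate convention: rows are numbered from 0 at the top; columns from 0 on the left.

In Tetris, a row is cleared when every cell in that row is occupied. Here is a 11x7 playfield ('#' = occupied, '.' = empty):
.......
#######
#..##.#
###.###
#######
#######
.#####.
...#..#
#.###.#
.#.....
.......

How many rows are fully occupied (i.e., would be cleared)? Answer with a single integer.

Answer: 3

Derivation:
Check each row:
  row 0: 7 empty cells -> not full
  row 1: 0 empty cells -> FULL (clear)
  row 2: 3 empty cells -> not full
  row 3: 1 empty cell -> not full
  row 4: 0 empty cells -> FULL (clear)
  row 5: 0 empty cells -> FULL (clear)
  row 6: 2 empty cells -> not full
  row 7: 5 empty cells -> not full
  row 8: 2 empty cells -> not full
  row 9: 6 empty cells -> not full
  row 10: 7 empty cells -> not full
Total rows cleared: 3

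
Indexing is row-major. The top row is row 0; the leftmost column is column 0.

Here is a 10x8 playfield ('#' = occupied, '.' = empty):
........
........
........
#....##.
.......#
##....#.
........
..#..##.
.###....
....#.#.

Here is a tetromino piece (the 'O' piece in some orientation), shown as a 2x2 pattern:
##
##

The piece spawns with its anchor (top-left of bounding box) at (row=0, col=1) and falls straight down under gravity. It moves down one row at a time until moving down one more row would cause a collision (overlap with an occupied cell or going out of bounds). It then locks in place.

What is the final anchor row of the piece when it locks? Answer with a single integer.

Answer: 3

Derivation:
Spawn at (row=0, col=1). Try each row:
  row 0: fits
  row 1: fits
  row 2: fits
  row 3: fits
  row 4: blocked -> lock at row 3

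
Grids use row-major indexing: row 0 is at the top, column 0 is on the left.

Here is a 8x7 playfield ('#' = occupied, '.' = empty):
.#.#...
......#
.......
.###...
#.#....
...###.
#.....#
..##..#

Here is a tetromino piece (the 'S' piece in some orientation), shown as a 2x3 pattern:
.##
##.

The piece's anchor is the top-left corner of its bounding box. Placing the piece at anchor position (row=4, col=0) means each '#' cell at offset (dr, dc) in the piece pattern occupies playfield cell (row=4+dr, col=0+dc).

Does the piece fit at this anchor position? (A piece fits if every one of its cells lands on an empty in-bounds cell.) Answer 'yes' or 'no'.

Answer: no

Derivation:
Check each piece cell at anchor (4, 0):
  offset (0,1) -> (4,1): empty -> OK
  offset (0,2) -> (4,2): occupied ('#') -> FAIL
  offset (1,0) -> (5,0): empty -> OK
  offset (1,1) -> (5,1): empty -> OK
All cells valid: no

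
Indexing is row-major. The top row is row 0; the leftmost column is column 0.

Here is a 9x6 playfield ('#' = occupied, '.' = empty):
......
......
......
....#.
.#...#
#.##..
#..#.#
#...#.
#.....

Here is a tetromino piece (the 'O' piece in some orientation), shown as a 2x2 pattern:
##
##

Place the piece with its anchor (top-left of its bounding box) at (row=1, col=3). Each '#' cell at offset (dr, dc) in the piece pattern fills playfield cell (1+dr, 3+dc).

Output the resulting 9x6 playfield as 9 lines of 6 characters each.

Answer: ......
...##.
...##.
....#.
.#...#
#.##..
#..#.#
#...#.
#.....

Derivation:
Fill (1+0,3+0) = (1,3)
Fill (1+0,3+1) = (1,4)
Fill (1+1,3+0) = (2,3)
Fill (1+1,3+1) = (2,4)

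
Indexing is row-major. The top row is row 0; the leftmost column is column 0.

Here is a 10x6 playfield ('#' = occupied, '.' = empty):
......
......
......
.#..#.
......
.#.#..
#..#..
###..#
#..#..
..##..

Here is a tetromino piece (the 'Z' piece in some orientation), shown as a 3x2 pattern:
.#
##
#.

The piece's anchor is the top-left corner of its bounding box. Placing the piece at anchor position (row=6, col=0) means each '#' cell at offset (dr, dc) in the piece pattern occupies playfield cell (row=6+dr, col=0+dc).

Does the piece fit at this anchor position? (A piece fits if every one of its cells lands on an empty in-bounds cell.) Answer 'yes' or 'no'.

Check each piece cell at anchor (6, 0):
  offset (0,1) -> (6,1): empty -> OK
  offset (1,0) -> (7,0): occupied ('#') -> FAIL
  offset (1,1) -> (7,1): occupied ('#') -> FAIL
  offset (2,0) -> (8,0): occupied ('#') -> FAIL
All cells valid: no

Answer: no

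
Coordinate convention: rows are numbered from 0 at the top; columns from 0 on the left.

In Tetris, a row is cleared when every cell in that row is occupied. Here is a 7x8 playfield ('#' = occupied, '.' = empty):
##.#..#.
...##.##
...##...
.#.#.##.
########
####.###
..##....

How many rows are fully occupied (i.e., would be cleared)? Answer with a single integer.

Answer: 1

Derivation:
Check each row:
  row 0: 4 empty cells -> not full
  row 1: 4 empty cells -> not full
  row 2: 6 empty cells -> not full
  row 3: 4 empty cells -> not full
  row 4: 0 empty cells -> FULL (clear)
  row 5: 1 empty cell -> not full
  row 6: 6 empty cells -> not full
Total rows cleared: 1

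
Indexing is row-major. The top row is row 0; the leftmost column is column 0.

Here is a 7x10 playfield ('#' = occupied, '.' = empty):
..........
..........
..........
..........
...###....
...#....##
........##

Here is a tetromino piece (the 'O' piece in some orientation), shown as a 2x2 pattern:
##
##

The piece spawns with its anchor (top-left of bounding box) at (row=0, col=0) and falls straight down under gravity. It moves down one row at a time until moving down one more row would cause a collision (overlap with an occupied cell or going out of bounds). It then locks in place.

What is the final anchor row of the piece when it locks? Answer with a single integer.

Answer: 5

Derivation:
Spawn at (row=0, col=0). Try each row:
  row 0: fits
  row 1: fits
  row 2: fits
  row 3: fits
  row 4: fits
  row 5: fits
  row 6: blocked -> lock at row 5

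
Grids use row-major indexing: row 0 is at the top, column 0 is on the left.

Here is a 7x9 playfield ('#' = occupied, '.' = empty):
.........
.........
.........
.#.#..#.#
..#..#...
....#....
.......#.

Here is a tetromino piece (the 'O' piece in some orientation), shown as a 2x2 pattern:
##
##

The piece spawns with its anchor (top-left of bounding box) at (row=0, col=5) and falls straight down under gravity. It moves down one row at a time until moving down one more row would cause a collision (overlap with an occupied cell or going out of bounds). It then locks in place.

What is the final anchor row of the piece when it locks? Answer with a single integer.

Answer: 1

Derivation:
Spawn at (row=0, col=5). Try each row:
  row 0: fits
  row 1: fits
  row 2: blocked -> lock at row 1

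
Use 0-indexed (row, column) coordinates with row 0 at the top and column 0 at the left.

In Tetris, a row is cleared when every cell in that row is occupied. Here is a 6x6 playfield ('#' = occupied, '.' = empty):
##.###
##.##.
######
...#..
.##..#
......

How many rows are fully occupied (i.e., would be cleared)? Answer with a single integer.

Check each row:
  row 0: 1 empty cell -> not full
  row 1: 2 empty cells -> not full
  row 2: 0 empty cells -> FULL (clear)
  row 3: 5 empty cells -> not full
  row 4: 3 empty cells -> not full
  row 5: 6 empty cells -> not full
Total rows cleared: 1

Answer: 1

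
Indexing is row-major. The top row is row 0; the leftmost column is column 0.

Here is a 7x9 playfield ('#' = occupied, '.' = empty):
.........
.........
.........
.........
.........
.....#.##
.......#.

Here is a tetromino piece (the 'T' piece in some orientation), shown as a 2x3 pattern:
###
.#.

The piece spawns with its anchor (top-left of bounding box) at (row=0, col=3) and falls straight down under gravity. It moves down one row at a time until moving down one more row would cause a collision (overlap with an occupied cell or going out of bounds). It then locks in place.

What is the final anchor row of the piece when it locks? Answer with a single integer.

Spawn at (row=0, col=3). Try each row:
  row 0: fits
  row 1: fits
  row 2: fits
  row 3: fits
  row 4: fits
  row 5: blocked -> lock at row 4

Answer: 4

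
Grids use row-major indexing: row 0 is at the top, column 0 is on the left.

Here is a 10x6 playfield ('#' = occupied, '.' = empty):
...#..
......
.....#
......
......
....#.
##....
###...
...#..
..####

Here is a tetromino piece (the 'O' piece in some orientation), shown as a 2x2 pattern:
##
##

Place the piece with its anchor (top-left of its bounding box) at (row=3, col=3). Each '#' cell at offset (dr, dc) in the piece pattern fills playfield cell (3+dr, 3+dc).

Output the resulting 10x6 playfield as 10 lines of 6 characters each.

Answer: ...#..
......
.....#
...##.
...##.
....#.
##....
###...
...#..
..####

Derivation:
Fill (3+0,3+0) = (3,3)
Fill (3+0,3+1) = (3,4)
Fill (3+1,3+0) = (4,3)
Fill (3+1,3+1) = (4,4)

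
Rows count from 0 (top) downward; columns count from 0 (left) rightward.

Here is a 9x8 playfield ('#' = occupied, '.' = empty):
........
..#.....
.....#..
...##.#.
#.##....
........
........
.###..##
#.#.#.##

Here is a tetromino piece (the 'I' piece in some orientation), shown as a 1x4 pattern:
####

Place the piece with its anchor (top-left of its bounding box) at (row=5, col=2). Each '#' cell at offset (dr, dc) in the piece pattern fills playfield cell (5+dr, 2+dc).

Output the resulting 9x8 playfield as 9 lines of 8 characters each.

Fill (5+0,2+0) = (5,2)
Fill (5+0,2+1) = (5,3)
Fill (5+0,2+2) = (5,4)
Fill (5+0,2+3) = (5,5)

Answer: ........
..#.....
.....#..
...##.#.
#.##....
..####..
........
.###..##
#.#.#.##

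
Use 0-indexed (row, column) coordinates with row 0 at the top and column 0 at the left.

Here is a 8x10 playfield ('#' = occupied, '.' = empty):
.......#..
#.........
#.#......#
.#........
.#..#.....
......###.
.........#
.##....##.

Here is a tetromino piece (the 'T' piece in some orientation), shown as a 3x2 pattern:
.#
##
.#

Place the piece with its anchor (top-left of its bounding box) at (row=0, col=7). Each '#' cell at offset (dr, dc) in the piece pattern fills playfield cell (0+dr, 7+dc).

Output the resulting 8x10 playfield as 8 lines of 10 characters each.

Answer: .......##.
#......##.
#.#.....##
.#........
.#..#.....
......###.
.........#
.##....##.

Derivation:
Fill (0+0,7+1) = (0,8)
Fill (0+1,7+0) = (1,7)
Fill (0+1,7+1) = (1,8)
Fill (0+2,7+1) = (2,8)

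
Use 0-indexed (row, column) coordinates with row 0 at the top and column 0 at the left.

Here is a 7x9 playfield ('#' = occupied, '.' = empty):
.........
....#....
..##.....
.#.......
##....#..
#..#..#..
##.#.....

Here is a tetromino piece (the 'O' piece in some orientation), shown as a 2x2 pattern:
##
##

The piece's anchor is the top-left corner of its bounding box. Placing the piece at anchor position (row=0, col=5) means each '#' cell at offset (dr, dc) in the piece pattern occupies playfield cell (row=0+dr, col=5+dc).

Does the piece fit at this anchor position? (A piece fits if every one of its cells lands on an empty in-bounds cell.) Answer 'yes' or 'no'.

Answer: yes

Derivation:
Check each piece cell at anchor (0, 5):
  offset (0,0) -> (0,5): empty -> OK
  offset (0,1) -> (0,6): empty -> OK
  offset (1,0) -> (1,5): empty -> OK
  offset (1,1) -> (1,6): empty -> OK
All cells valid: yes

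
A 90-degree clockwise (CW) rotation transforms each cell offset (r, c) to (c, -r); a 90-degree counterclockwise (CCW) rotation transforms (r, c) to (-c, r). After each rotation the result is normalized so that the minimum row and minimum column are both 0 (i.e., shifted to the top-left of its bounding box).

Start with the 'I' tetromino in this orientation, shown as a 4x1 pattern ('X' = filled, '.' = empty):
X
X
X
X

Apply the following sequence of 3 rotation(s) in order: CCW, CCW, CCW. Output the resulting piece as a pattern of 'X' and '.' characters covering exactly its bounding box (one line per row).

Start:
X
X
X
X
After rotation 1 (CCW):
XXXX
After rotation 2 (CCW):
X
X
X
X
After rotation 3 (CCW):
XXXX

Answer: XXXX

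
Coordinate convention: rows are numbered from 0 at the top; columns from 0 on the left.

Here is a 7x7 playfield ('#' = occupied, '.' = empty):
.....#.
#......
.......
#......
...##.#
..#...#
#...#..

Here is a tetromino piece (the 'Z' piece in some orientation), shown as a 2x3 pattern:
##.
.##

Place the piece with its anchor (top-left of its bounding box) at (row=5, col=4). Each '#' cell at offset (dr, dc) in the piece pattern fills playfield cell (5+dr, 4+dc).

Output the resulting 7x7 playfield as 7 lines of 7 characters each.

Fill (5+0,4+0) = (5,4)
Fill (5+0,4+1) = (5,5)
Fill (5+1,4+1) = (6,5)
Fill (5+1,4+2) = (6,6)

Answer: .....#.
#......
.......
#......
...##.#
..#.###
#...###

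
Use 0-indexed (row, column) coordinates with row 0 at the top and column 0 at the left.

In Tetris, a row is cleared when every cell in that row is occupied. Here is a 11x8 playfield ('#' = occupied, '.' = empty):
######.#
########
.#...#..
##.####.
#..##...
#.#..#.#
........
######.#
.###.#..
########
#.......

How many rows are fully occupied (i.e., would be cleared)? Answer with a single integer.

Answer: 2

Derivation:
Check each row:
  row 0: 1 empty cell -> not full
  row 1: 0 empty cells -> FULL (clear)
  row 2: 6 empty cells -> not full
  row 3: 2 empty cells -> not full
  row 4: 5 empty cells -> not full
  row 5: 4 empty cells -> not full
  row 6: 8 empty cells -> not full
  row 7: 1 empty cell -> not full
  row 8: 4 empty cells -> not full
  row 9: 0 empty cells -> FULL (clear)
  row 10: 7 empty cells -> not full
Total rows cleared: 2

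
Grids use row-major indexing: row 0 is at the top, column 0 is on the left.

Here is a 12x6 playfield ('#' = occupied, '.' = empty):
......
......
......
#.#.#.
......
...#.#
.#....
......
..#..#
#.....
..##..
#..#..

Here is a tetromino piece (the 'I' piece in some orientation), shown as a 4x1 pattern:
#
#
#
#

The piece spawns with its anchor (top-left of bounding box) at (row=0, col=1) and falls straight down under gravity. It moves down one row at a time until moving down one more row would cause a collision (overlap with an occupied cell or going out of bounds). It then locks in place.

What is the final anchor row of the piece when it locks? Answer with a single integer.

Answer: 2

Derivation:
Spawn at (row=0, col=1). Try each row:
  row 0: fits
  row 1: fits
  row 2: fits
  row 3: blocked -> lock at row 2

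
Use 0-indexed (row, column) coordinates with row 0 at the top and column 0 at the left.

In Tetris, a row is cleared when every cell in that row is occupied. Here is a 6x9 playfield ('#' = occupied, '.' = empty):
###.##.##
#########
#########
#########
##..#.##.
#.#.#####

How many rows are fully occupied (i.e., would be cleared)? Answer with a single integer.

Answer: 3

Derivation:
Check each row:
  row 0: 2 empty cells -> not full
  row 1: 0 empty cells -> FULL (clear)
  row 2: 0 empty cells -> FULL (clear)
  row 3: 0 empty cells -> FULL (clear)
  row 4: 4 empty cells -> not full
  row 5: 2 empty cells -> not full
Total rows cleared: 3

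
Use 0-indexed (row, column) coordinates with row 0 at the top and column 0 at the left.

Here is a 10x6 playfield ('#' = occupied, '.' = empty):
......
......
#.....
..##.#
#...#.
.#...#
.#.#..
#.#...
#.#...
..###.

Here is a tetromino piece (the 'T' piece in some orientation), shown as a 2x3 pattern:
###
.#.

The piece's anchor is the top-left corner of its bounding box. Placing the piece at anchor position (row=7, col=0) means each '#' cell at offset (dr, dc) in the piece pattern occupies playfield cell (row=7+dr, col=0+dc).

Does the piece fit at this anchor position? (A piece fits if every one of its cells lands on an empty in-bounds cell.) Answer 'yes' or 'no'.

Answer: no

Derivation:
Check each piece cell at anchor (7, 0):
  offset (0,0) -> (7,0): occupied ('#') -> FAIL
  offset (0,1) -> (7,1): empty -> OK
  offset (0,2) -> (7,2): occupied ('#') -> FAIL
  offset (1,1) -> (8,1): empty -> OK
All cells valid: no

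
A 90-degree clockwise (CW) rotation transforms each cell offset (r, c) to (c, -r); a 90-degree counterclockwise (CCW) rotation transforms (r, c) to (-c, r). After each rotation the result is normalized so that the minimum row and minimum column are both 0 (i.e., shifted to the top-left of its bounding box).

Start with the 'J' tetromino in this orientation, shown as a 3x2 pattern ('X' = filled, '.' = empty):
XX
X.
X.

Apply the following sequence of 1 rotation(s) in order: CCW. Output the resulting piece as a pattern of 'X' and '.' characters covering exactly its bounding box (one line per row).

Start:
XX
X.
X.
After rotation 1 (CCW):
X..
XXX

Answer: X..
XXX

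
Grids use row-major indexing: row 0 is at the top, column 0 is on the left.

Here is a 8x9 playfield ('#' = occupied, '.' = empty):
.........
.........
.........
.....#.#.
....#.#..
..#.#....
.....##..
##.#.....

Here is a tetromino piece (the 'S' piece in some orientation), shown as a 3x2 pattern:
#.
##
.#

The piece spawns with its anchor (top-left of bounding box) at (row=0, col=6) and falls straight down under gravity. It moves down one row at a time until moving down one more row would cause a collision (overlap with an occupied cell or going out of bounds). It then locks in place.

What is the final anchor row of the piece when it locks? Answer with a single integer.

Spawn at (row=0, col=6). Try each row:
  row 0: fits
  row 1: blocked -> lock at row 0

Answer: 0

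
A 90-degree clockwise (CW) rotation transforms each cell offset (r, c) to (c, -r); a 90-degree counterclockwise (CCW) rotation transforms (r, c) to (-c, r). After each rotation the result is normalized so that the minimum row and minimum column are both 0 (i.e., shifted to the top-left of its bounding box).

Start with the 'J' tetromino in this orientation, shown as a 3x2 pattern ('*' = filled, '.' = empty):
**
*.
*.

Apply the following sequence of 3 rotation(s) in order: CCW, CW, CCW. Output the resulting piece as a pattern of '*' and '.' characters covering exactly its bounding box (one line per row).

Start:
**
*.
*.
After rotation 1 (CCW):
*..
***
After rotation 2 (CW):
**
*.
*.
After rotation 3 (CCW):
*..
***

Answer: *..
***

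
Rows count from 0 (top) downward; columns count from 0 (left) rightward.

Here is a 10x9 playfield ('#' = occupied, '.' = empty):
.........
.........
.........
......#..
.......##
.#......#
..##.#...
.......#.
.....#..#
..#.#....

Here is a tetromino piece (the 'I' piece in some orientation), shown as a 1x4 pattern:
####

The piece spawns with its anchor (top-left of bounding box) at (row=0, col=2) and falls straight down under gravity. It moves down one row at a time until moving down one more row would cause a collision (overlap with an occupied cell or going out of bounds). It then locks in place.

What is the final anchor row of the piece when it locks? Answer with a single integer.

Answer: 5

Derivation:
Spawn at (row=0, col=2). Try each row:
  row 0: fits
  row 1: fits
  row 2: fits
  row 3: fits
  row 4: fits
  row 5: fits
  row 6: blocked -> lock at row 5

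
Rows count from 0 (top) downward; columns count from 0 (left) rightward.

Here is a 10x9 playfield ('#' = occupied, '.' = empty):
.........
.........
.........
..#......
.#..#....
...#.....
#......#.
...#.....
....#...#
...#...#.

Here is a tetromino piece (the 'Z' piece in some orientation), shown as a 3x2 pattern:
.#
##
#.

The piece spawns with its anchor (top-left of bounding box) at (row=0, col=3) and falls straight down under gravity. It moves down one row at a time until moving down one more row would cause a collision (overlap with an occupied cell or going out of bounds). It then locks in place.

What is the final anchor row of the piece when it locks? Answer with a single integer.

Spawn at (row=0, col=3). Try each row:
  row 0: fits
  row 1: fits
  row 2: fits
  row 3: blocked -> lock at row 2

Answer: 2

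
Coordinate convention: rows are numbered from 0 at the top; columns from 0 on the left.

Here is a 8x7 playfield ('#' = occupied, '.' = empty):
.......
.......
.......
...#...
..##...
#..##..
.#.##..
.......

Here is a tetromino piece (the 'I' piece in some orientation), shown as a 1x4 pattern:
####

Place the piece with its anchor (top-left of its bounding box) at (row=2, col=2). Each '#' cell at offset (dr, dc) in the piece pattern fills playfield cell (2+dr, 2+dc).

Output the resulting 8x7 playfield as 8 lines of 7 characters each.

Answer: .......
.......
..####.
...#...
..##...
#..##..
.#.##..
.......

Derivation:
Fill (2+0,2+0) = (2,2)
Fill (2+0,2+1) = (2,3)
Fill (2+0,2+2) = (2,4)
Fill (2+0,2+3) = (2,5)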